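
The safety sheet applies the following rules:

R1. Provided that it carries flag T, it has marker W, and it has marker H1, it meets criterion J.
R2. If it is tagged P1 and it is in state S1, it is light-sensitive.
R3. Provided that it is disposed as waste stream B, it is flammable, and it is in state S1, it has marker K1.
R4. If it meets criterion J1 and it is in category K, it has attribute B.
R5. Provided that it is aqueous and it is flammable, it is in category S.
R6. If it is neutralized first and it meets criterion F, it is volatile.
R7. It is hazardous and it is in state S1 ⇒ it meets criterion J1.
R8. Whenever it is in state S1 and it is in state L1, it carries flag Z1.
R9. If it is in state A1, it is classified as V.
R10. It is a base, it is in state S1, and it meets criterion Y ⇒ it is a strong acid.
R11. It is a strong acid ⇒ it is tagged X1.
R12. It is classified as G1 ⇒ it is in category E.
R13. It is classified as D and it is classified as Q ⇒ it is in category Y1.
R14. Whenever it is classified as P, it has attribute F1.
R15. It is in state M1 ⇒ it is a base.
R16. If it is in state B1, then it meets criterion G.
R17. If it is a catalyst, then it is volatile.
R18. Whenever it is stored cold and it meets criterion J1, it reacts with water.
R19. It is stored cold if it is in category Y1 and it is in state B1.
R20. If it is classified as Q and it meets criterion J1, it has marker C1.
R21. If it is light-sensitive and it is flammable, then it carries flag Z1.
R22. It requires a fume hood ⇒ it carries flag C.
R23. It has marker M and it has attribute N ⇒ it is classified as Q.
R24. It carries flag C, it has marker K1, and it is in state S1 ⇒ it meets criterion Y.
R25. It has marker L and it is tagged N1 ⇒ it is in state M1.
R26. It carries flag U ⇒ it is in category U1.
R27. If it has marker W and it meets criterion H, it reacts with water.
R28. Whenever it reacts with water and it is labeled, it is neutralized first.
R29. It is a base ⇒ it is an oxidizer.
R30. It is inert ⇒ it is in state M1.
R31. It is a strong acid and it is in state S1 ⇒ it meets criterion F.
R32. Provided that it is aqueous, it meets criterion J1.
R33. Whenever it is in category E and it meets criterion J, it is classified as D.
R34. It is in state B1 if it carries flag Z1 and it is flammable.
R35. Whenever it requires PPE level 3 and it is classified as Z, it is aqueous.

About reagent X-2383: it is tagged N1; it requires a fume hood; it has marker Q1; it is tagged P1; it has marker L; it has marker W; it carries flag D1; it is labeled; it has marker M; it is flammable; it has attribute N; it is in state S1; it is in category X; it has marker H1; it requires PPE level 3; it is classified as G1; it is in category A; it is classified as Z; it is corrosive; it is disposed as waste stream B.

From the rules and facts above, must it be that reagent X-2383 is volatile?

No

Forward chaining from the given facts derives: is light-sensitive, has marker K1, is in category E, carries flag Z1, carries flag C, is classified as Q, meets criterion Y, is in state M1, is in state B1, is aqueous, is in category S, is a base, meets criterion G, is an oxidizer, meets criterion J1, is a strong acid, is tagged X1, has marker C1, meets criterion F.
Rules concluding "it is volatile": R6 needs "it is neutralized first"; R17 needs "it is a catalyst" — none of these are established.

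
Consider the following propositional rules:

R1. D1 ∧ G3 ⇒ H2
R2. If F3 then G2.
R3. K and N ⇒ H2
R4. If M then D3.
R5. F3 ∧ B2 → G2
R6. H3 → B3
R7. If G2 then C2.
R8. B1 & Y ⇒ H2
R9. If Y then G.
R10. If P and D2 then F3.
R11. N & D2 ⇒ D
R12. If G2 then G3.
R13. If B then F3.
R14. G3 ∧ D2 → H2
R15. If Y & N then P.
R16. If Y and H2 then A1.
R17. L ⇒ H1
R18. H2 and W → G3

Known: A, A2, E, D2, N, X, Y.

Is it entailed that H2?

P  (by R15: Y, N)
F3  (by R10: P, D2)
G2  (by R2: F3)
G3  (by R12: G2)
H2  (by R14: G3, D2)

Yes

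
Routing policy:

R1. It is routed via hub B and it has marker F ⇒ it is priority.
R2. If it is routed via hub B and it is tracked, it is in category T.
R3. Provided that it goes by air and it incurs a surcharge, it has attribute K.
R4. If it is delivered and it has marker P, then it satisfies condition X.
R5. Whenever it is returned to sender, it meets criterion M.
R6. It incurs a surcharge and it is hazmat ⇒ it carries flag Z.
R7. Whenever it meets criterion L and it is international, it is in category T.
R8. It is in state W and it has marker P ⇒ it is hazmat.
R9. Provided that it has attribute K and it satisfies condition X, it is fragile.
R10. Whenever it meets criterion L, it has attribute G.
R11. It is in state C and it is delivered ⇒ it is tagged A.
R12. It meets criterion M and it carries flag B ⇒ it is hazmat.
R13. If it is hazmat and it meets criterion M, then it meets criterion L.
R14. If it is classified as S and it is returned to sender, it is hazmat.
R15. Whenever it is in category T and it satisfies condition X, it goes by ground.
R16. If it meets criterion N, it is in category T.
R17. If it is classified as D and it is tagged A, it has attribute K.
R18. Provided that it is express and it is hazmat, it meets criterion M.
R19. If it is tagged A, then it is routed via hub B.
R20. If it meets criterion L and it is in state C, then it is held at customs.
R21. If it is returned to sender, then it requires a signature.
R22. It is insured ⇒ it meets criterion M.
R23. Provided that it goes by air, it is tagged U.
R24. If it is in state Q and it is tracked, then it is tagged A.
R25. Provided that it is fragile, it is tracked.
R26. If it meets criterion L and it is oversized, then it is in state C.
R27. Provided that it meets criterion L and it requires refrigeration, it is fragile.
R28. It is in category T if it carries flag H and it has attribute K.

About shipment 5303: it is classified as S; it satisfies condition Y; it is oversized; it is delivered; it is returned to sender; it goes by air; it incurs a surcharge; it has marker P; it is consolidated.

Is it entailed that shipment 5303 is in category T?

By R3 (it goes by air, it incurs a surcharge): it has attribute K.
By R4 (it is delivered, it has marker P): it satisfies condition X.
By R5 (it is returned to sender): it meets criterion M.
By R9 (it has attribute K, it satisfies condition X): it is fragile.
By R14 (it is classified as S, it is returned to sender): it is hazmat.
By R25 (it is fragile): it is tracked.
By R13 (it is hazmat, it meets criterion M): it meets criterion L.
By R26 (it meets criterion L, it is oversized): it is in state C.
By R11 (it is in state C, it is delivered): it is tagged A.
By R19 (it is tagged A): it is routed via hub B.
By R2 (it is routed via hub B, it is tracked): it is in category T.

Yes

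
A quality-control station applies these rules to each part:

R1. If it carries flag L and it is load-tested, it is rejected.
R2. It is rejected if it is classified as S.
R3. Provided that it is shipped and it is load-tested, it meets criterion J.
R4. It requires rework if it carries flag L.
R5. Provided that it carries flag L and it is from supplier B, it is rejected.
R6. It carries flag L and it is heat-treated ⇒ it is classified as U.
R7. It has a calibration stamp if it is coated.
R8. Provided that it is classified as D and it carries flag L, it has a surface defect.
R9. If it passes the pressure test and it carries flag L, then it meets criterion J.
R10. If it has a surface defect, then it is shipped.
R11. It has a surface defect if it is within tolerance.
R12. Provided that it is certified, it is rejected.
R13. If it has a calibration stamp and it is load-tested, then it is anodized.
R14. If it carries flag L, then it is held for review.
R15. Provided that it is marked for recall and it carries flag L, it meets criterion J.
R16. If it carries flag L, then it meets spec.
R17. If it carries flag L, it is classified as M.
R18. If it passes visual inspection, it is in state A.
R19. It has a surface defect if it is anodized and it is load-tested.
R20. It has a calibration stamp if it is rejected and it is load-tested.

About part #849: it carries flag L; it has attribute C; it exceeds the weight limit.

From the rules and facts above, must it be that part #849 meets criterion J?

No

Forward chaining from the given facts derives: requires rework, is held for review, meets spec, is classified as M.
Rules concluding "it meets criterion J": R3 needs "it is shipped"; R9 needs "it passes the pressure test"; R15 needs "it is marked for recall" — none of these are established.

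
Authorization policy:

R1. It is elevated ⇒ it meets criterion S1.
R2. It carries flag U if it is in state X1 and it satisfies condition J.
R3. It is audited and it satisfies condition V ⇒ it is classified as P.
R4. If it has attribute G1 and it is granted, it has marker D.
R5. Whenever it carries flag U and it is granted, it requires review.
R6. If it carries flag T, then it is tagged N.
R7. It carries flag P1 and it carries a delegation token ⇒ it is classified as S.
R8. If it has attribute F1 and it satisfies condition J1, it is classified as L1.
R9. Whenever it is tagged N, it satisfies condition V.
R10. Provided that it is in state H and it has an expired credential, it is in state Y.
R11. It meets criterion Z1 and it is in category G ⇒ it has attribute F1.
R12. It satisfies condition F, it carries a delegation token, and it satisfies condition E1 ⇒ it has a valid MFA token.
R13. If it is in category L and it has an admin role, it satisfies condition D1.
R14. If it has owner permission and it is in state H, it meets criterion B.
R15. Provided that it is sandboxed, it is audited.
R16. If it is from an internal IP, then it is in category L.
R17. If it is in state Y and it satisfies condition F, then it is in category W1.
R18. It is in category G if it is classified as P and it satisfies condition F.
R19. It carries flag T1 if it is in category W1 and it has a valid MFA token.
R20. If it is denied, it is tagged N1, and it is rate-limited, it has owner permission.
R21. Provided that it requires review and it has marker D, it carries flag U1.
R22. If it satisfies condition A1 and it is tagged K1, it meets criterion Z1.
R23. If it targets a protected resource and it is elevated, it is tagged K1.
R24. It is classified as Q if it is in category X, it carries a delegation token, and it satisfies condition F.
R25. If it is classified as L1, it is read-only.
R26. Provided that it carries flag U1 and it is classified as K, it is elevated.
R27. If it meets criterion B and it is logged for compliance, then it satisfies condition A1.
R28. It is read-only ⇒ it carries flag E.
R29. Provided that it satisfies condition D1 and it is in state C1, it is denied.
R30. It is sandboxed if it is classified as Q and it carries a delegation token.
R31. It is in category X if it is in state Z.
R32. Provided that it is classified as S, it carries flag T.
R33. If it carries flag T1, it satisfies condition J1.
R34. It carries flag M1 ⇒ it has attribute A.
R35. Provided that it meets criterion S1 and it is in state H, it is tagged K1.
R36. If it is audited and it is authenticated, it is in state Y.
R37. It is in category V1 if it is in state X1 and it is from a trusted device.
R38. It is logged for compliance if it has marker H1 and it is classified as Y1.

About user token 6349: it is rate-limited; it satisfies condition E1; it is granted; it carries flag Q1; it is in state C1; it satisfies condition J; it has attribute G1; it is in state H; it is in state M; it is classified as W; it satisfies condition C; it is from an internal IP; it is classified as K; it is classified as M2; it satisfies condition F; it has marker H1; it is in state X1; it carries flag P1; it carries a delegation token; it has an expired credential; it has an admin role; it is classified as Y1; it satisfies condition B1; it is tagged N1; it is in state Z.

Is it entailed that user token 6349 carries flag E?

Yes

By R2 (it is in state X1, it satisfies condition J): it carries flag U.
By R4 (it has attribute G1, it is granted): it has marker D.
By R5 (it carries flag U, it is granted): it requires review.
By R7 (it carries flag P1, it carries a delegation token): it is classified as S.
By R10 (it is in state H, it has an expired credential): it is in state Y.
By R12 (it satisfies condition F, it carries a delegation token, it satisfies condition E1): it has a valid MFA token.
By R16 (it is from an internal IP): it is in category L.
By R17 (it is in state Y, it satisfies condition F): it is in category W1.
By R19 (it is in category W1, it has a valid MFA token): it carries flag T1.
By R21 (it requires review, it has marker D): it carries flag U1.
By R26 (it carries flag U1, it is classified as K): it is elevated.
By R31 (it is in state Z): it is in category X.
By R32 (it is classified as S): it carries flag T.
By R33 (it carries flag T1): it satisfies condition J1.
By R38 (it has marker H1, it is classified as Y1): it is logged for compliance.
By R1 (it is elevated): it meets criterion S1.
By R6 (it carries flag T): it is tagged N.
By R9 (it is tagged N): it satisfies condition V.
By R13 (it is in category L, it has an admin role): it satisfies condition D1.
By R24 (it is in category X, it carries a delegation token, it satisfies condition F): it is classified as Q.
By R29 (it satisfies condition D1, it is in state C1): it is denied.
By R30 (it is classified as Q, it carries a delegation token): it is sandboxed.
By R35 (it meets criterion S1, it is in state H): it is tagged K1.
By R15 (it is sandboxed): it is audited.
By R20 (it is denied, it is tagged N1, it is rate-limited): it has owner permission.
By R3 (it is audited, it satisfies condition V): it is classified as P.
By R14 (it has owner permission, it is in state H): it meets criterion B.
By R18 (it is classified as P, it satisfies condition F): it is in category G.
By R27 (it meets criterion B, it is logged for compliance): it satisfies condition A1.
By R22 (it satisfies condition A1, it is tagged K1): it meets criterion Z1.
By R11 (it meets criterion Z1, it is in category G): it has attribute F1.
By R8 (it has attribute F1, it satisfies condition J1): it is classified as L1.
By R25 (it is classified as L1): it is read-only.
By R28 (it is read-only): it carries flag E.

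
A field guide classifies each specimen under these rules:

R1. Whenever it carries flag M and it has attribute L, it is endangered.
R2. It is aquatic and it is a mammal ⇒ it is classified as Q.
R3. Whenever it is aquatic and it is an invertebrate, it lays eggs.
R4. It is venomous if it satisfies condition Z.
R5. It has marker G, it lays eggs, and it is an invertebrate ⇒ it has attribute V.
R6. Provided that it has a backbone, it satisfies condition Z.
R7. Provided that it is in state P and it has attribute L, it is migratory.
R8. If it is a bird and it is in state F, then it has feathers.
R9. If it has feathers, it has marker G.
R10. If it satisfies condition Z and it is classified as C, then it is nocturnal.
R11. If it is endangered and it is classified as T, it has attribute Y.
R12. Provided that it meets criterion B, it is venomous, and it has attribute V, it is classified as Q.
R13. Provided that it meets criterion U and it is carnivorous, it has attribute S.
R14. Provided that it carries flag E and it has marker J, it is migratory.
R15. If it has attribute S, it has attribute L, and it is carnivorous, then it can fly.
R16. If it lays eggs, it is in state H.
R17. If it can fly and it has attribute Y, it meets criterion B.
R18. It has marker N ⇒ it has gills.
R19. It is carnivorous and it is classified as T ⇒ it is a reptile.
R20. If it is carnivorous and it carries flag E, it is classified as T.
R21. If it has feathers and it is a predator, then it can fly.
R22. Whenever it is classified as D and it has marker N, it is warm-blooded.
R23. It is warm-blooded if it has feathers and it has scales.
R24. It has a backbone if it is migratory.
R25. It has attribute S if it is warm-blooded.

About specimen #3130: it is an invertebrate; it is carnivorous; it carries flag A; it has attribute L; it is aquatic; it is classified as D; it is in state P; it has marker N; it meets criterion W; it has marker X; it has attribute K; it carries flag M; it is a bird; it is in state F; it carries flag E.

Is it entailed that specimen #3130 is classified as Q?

By R1 (it carries flag M, it has attribute L): it is endangered.
By R3 (it is aquatic, it is an invertebrate): it lays eggs.
By R7 (it is in state P, it has attribute L): it is migratory.
By R8 (it is a bird, it is in state F): it has feathers.
By R9 (it has feathers): it has marker G.
By R20 (it is carnivorous, it carries flag E): it is classified as T.
By R22 (it is classified as D, it has marker N): it is warm-blooded.
By R24 (it is migratory): it has a backbone.
By R25 (it is warm-blooded): it has attribute S.
By R5 (it has marker G, it lays eggs, it is an invertebrate): it has attribute V.
By R6 (it has a backbone): it satisfies condition Z.
By R11 (it is endangered, it is classified as T): it has attribute Y.
By R15 (it has attribute S, it has attribute L, it is carnivorous): it can fly.
By R17 (it can fly, it has attribute Y): it meets criterion B.
By R4 (it satisfies condition Z): it is venomous.
By R12 (it meets criterion B, it is venomous, it has attribute V): it is classified as Q.

Yes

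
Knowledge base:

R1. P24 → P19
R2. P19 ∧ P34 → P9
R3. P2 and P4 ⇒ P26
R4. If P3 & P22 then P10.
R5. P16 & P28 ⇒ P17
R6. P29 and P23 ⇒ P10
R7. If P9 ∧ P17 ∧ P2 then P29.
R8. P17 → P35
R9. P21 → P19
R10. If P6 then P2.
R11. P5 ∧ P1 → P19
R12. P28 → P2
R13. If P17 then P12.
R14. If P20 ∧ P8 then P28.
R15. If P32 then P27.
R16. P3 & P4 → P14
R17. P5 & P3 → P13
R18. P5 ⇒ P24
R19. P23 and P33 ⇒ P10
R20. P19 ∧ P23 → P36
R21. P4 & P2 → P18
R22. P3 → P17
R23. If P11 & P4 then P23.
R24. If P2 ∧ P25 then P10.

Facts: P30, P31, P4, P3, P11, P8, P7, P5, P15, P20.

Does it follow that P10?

No

Forward chaining from the given facts derives: P28, P14, P13, P24, P17, P23, P19, P35, P2, P12, P36, P18, P26.
Rules concluding P10: R4 needs P22; R6 needs P29; R19 needs P33; R24 needs P25 — none of these are established.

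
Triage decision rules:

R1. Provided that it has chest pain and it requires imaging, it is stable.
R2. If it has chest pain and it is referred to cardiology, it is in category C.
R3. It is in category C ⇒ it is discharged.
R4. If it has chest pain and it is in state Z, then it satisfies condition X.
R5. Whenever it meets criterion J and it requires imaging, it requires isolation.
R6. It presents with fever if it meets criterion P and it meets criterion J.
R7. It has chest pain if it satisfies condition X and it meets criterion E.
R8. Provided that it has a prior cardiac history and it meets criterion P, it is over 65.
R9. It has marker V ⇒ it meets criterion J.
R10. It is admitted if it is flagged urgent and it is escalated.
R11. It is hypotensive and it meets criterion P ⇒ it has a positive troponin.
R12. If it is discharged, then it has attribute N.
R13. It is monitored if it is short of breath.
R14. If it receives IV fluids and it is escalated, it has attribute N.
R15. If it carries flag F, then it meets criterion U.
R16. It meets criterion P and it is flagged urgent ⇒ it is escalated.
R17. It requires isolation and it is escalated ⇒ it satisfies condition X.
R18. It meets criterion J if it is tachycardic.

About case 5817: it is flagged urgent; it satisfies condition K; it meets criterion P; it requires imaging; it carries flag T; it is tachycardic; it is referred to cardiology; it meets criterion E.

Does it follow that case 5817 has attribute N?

Yes

By R16 (it meets criterion P, it is flagged urgent): it is escalated.
By R18 (it is tachycardic): it meets criterion J.
By R5 (it meets criterion J, it requires imaging): it requires isolation.
By R17 (it requires isolation, it is escalated): it satisfies condition X.
By R7 (it satisfies condition X, it meets criterion E): it has chest pain.
By R2 (it has chest pain, it is referred to cardiology): it is in category C.
By R3 (it is in category C): it is discharged.
By R12 (it is discharged): it has attribute N.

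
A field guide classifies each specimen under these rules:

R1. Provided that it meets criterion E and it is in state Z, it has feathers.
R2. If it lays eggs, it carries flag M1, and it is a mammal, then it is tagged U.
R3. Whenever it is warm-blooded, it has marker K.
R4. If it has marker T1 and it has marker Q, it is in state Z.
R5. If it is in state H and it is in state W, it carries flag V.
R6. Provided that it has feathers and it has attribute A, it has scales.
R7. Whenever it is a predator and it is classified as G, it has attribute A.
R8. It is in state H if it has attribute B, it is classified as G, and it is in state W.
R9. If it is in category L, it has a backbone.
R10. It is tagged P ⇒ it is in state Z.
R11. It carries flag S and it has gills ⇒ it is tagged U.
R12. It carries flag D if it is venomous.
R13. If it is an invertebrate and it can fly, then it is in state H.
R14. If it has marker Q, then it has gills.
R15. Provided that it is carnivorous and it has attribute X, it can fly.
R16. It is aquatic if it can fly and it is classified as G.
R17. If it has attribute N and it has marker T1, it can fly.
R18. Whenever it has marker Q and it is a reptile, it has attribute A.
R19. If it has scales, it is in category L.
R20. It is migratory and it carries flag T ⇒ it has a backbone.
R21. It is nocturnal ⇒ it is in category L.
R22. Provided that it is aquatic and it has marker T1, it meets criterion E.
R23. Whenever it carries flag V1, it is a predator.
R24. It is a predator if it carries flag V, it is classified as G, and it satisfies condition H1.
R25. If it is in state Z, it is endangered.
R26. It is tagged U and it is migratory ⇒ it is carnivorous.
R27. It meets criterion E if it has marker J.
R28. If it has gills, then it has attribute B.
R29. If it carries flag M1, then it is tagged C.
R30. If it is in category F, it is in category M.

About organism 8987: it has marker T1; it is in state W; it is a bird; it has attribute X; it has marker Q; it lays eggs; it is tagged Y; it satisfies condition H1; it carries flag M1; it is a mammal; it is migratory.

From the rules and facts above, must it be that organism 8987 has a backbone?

Forward chaining from the given facts derives: is tagged U, is in state Z, has gills, is endangered, is carnivorous, has attribute B, is tagged C, can fly.
Rules concluding "it has a backbone": R9 needs "it is in category L"; R20 needs "it carries flag T" — none of these are established.

No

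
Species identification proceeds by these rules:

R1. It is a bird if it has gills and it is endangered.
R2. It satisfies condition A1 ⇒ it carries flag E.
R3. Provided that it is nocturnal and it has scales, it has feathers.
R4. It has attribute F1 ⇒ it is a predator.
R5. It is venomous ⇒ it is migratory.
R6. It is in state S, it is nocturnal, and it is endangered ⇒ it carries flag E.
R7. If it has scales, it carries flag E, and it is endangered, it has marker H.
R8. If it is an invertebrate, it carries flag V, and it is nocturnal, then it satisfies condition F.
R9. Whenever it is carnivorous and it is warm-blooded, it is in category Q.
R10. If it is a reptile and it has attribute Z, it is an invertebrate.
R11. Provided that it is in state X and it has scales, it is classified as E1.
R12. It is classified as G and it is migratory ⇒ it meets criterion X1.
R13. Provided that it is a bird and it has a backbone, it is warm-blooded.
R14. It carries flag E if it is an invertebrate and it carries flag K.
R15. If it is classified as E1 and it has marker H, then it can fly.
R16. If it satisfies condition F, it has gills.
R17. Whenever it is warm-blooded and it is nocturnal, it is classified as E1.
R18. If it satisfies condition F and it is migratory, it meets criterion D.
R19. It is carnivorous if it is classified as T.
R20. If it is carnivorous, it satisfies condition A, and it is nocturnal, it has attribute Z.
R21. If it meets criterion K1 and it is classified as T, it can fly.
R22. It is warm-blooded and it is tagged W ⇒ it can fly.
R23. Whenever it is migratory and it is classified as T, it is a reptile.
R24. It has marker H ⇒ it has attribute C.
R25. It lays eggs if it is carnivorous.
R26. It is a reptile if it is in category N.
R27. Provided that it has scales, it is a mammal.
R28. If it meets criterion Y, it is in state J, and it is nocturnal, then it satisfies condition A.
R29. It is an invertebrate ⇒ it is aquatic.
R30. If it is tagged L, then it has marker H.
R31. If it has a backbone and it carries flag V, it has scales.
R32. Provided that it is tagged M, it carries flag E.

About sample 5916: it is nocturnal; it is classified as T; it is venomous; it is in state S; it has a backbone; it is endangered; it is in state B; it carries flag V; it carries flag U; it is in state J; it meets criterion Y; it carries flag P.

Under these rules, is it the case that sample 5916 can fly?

By R5 (it is venomous): it is migratory.
By R6 (it is in state S, it is nocturnal, it is endangered): it carries flag E.
By R19 (it is classified as T): it is carnivorous.
By R23 (it is migratory, it is classified as T): it is a reptile.
By R28 (it meets criterion Y, it is in state J, it is nocturnal): it satisfies condition A.
By R31 (it has a backbone, it carries flag V): it has scales.
By R7 (it has scales, it carries flag E, it is endangered): it has marker H.
By R20 (it is carnivorous, it satisfies condition A, it is nocturnal): it has attribute Z.
By R10 (it is a reptile, it has attribute Z): it is an invertebrate.
By R8 (it is an invertebrate, it carries flag V, it is nocturnal): it satisfies condition F.
By R16 (it satisfies condition F): it has gills.
By R1 (it has gills, it is endangered): it is a bird.
By R13 (it is a bird, it has a backbone): it is warm-blooded.
By R17 (it is warm-blooded, it is nocturnal): it is classified as E1.
By R15 (it is classified as E1, it has marker H): it can fly.

Yes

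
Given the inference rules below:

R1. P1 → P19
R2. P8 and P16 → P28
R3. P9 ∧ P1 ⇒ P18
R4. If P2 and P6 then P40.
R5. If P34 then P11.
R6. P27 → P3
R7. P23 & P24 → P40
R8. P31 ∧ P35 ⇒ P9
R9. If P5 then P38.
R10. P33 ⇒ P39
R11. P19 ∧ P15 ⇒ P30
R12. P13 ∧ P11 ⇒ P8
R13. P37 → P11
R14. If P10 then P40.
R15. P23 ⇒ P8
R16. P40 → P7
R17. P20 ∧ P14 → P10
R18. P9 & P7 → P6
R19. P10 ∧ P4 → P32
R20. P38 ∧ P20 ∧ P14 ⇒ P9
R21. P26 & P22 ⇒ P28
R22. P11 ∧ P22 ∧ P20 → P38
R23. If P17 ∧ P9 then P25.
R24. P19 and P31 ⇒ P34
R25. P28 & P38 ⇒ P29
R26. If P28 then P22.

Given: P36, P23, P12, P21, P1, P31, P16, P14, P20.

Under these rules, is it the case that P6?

Yes

P19  (by R1: P1)
P8  (by R15: P23)
P10  (by R17: P20, P14)
P34  (by R24: P19, P31)
P28  (by R2: P8, P16)
P11  (by R5: P34)
P40  (by R14: P10)
P7  (by R16: P40)
P22  (by R26: P28)
P38  (by R22: P11, P22, P20)
P9  (by R20: P38, P20, P14)
P6  (by R18: P9, P7)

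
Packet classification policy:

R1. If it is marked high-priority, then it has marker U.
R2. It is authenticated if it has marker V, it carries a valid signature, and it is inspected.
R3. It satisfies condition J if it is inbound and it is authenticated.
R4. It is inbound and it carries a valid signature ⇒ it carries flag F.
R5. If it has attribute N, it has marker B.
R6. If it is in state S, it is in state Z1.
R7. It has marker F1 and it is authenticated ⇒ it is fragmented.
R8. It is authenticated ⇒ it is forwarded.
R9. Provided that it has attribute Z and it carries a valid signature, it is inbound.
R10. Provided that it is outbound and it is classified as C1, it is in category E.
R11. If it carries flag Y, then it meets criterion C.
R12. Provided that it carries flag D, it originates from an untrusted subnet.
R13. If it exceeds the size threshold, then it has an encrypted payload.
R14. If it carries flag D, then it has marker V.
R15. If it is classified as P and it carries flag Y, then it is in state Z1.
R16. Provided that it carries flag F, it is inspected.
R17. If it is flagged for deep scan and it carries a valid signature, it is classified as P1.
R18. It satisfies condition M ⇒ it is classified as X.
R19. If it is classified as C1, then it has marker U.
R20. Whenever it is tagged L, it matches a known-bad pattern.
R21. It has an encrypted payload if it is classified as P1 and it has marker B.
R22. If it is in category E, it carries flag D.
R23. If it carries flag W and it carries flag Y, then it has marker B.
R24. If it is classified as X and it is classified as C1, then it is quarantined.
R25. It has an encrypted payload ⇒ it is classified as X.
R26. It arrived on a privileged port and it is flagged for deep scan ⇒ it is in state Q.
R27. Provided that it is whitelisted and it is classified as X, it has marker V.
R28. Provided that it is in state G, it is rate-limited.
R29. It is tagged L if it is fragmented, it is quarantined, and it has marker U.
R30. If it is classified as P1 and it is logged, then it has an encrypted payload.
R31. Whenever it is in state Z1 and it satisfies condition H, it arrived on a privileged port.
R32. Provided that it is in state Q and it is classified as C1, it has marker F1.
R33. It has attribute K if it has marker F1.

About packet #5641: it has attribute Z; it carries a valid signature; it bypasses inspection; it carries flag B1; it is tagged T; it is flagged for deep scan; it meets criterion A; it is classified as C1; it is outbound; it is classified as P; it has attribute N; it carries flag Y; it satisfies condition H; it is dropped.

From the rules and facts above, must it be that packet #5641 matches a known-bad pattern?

By R5 (it has attribute N): it has marker B.
By R9 (it has attribute Z, it carries a valid signature): it is inbound.
By R10 (it is outbound, it is classified as C1): it is in category E.
By R15 (it is classified as P, it carries flag Y): it is in state Z1.
By R17 (it is flagged for deep scan, it carries a valid signature): it is classified as P1.
By R19 (it is classified as C1): it has marker U.
By R21 (it is classified as P1, it has marker B): it has an encrypted payload.
By R22 (it is in category E): it carries flag D.
By R25 (it has an encrypted payload): it is classified as X.
By R31 (it is in state Z1, it satisfies condition H): it arrived on a privileged port.
By R4 (it is inbound, it carries a valid signature): it carries flag F.
By R14 (it carries flag D): it has marker V.
By R16 (it carries flag F): it is inspected.
By R24 (it is classified as X, it is classified as C1): it is quarantined.
By R26 (it arrived on a privileged port, it is flagged for deep scan): it is in state Q.
By R32 (it is in state Q, it is classified as C1): it has marker F1.
By R2 (it has marker V, it carries a valid signature, it is inspected): it is authenticated.
By R7 (it has marker F1, it is authenticated): it is fragmented.
By R29 (it is fragmented, it is quarantined, it has marker U): it is tagged L.
By R20 (it is tagged L): it matches a known-bad pattern.

Yes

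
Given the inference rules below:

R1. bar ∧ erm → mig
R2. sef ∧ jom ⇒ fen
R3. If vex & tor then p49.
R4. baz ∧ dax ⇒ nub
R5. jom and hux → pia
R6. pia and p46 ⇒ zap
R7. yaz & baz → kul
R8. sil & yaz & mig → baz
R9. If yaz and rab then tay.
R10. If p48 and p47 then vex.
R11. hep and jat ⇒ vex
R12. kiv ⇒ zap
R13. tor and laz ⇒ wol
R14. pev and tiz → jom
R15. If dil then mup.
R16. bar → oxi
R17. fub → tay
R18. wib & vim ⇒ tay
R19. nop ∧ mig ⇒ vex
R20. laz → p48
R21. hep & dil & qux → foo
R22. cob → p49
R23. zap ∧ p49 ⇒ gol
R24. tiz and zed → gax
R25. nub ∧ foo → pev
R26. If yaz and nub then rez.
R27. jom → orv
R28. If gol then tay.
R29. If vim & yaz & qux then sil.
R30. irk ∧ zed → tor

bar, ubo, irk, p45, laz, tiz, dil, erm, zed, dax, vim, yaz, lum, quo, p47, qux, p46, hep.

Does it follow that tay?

No

Forward chaining from the given facts derives: mig, mup, oxi, p48, foo, gax, sil, tor, baz, vex, wol, p49, nub, kul, pev, rez, jom, orv.
Rules concluding tay: R9 needs rab; R17 needs fub; R18 needs wib; R28 needs gol — none of these are established.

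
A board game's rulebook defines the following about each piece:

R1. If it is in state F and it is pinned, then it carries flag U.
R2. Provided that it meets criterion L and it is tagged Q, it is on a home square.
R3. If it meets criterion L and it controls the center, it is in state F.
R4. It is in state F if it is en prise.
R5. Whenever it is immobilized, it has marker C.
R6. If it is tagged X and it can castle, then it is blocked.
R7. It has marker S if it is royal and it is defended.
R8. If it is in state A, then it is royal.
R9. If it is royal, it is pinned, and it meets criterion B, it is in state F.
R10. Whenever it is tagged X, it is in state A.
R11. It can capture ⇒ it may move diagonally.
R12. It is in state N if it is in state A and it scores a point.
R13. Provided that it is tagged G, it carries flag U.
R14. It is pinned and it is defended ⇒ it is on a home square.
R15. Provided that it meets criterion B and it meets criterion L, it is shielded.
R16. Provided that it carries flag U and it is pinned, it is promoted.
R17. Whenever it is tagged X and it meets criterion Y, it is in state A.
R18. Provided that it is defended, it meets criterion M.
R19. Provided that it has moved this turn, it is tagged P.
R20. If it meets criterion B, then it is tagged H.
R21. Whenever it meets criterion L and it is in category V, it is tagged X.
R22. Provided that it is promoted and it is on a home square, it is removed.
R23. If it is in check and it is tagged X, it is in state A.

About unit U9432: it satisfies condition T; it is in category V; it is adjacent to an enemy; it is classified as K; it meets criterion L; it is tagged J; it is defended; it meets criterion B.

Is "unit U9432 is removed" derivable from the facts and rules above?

No

Forward chaining from the given facts derives: is shielded, meets criterion M, is tagged H, is tagged X, is in state A, is royal, has marker S.
The only rule concluding "it is removed" is R22, which needs "it is promoted"; that is never established.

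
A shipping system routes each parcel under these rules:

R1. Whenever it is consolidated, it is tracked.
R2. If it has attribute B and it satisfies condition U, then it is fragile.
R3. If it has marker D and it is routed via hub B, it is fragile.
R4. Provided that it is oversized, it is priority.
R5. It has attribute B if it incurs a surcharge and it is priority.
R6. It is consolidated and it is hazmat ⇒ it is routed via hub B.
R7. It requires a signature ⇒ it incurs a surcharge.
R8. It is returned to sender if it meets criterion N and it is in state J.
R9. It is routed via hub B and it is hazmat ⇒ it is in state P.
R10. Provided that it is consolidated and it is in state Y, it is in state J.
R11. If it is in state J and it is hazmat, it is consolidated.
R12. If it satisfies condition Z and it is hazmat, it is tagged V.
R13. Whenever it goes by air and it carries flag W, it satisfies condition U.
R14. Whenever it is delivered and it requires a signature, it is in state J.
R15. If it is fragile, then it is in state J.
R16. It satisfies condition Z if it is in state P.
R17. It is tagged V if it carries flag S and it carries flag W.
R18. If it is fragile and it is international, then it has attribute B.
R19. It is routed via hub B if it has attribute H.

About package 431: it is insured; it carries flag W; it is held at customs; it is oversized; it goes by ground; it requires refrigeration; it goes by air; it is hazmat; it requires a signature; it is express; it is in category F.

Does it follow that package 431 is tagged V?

Yes

By R4 (it is oversized): it is priority.
By R7 (it requires a signature): it incurs a surcharge.
By R13 (it goes by air, it carries flag W): it satisfies condition U.
By R5 (it incurs a surcharge, it is priority): it has attribute B.
By R2 (it has attribute B, it satisfies condition U): it is fragile.
By R15 (it is fragile): it is in state J.
By R11 (it is in state J, it is hazmat): it is consolidated.
By R6 (it is consolidated, it is hazmat): it is routed via hub B.
By R9 (it is routed via hub B, it is hazmat): it is in state P.
By R16 (it is in state P): it satisfies condition Z.
By R12 (it satisfies condition Z, it is hazmat): it is tagged V.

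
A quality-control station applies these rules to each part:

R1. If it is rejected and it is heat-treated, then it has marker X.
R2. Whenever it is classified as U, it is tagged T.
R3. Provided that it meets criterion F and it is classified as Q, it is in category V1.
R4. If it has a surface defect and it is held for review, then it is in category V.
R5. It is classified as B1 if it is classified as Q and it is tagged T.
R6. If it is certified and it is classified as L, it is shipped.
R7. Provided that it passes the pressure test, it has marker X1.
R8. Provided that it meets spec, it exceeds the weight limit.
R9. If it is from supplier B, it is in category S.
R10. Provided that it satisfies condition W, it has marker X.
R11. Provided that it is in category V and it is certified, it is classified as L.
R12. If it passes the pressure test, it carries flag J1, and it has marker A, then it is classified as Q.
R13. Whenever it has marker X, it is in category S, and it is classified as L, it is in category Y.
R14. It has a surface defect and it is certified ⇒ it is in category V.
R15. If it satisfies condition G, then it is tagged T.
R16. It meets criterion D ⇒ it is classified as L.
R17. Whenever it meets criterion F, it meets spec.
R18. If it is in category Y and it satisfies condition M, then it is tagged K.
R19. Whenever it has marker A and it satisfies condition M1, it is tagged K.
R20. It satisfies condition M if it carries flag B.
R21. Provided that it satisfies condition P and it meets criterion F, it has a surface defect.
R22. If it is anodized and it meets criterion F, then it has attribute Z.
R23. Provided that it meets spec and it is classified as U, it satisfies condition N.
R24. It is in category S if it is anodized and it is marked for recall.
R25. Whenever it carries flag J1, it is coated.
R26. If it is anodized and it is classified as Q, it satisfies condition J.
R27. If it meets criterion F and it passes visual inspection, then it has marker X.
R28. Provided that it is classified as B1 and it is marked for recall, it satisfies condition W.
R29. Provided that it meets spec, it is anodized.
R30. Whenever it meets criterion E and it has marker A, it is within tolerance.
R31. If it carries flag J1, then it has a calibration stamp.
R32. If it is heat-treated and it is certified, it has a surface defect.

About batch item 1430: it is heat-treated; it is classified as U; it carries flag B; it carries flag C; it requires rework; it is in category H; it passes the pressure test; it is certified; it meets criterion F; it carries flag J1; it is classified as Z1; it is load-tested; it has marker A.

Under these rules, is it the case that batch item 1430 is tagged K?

No

Forward chaining from the given facts derives: is tagged T, has marker X1, is classified as Q, meets spec, satisfies condition M, satisfies condition N, is coated, is anodized, has a calibration stamp, has a surface defect, is in category V1, is classified as B1, exceeds the weight limit, is in category V, has attribute Z, satisfies condition J, is classified as L, is shipped.
Rules concluding "it is tagged K": R18 needs "it is in category Y"; R19 needs "it satisfies condition M1" — none of these are established.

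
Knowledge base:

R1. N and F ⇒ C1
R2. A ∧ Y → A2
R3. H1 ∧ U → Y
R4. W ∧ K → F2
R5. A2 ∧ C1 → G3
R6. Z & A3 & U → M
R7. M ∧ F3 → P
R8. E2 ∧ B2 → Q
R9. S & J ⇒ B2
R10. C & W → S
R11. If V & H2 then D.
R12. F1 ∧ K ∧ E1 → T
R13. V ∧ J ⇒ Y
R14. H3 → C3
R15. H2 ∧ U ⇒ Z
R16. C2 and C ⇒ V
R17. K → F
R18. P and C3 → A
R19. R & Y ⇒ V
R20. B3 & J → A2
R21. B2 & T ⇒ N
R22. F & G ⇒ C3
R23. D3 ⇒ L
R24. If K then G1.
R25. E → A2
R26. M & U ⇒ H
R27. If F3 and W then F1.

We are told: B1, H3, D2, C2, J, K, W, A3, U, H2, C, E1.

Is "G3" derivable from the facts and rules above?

Forward chaining from the given facts derives: F2, S, C3, Z, V, F, G1, M, B2, D, Y, H.
The only rule concluding G3 is R5, which needs A2; that is never established.

No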